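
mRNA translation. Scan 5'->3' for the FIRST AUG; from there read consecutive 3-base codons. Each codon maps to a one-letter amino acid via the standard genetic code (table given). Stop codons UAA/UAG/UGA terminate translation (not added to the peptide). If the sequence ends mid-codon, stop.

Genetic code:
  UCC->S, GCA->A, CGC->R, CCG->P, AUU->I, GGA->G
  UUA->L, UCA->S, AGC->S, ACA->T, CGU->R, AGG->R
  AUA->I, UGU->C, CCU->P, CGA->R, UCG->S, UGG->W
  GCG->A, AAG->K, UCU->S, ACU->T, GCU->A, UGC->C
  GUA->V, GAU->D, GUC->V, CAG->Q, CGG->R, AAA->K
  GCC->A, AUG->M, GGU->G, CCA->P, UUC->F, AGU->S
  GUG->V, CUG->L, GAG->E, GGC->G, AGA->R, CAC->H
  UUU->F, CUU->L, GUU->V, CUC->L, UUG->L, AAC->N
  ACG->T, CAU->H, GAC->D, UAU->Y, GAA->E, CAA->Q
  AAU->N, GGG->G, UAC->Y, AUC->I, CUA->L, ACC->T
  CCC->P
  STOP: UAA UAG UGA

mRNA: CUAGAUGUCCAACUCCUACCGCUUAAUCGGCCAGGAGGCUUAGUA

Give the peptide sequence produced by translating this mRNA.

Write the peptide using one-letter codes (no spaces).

start AUG at pos 4
pos 4: AUG -> M; peptide=M
pos 7: UCC -> S; peptide=MS
pos 10: AAC -> N; peptide=MSN
pos 13: UCC -> S; peptide=MSNS
pos 16: UAC -> Y; peptide=MSNSY
pos 19: CGC -> R; peptide=MSNSYR
pos 22: UUA -> L; peptide=MSNSYRL
pos 25: AUC -> I; peptide=MSNSYRLI
pos 28: GGC -> G; peptide=MSNSYRLIG
pos 31: CAG -> Q; peptide=MSNSYRLIGQ
pos 34: GAG -> E; peptide=MSNSYRLIGQE
pos 37: GCU -> A; peptide=MSNSYRLIGQEA
pos 40: UAG -> STOP

Answer: MSNSYRLIGQEA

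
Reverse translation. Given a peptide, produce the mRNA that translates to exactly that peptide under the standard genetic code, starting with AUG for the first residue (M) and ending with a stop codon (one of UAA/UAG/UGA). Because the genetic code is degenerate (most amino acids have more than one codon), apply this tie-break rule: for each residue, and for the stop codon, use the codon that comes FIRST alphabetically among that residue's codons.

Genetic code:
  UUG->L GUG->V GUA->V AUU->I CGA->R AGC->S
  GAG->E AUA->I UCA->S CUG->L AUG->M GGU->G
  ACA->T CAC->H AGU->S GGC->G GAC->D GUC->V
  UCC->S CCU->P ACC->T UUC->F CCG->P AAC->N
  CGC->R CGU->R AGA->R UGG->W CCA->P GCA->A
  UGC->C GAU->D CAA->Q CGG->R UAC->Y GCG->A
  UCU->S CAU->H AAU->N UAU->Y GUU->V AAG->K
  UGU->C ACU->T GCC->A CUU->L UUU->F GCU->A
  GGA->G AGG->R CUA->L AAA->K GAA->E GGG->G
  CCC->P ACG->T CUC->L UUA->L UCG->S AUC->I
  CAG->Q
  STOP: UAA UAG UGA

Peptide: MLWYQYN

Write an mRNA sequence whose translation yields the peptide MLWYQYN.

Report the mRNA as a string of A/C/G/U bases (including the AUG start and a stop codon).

Answer: mRNA: AUGCUAUGGUACCAAUACAACUAA

Derivation:
residue 1: M -> AUG (start codon)
residue 2: L codons sorted = CUA,CUC,CUG,CUU,UUA,UUG -> pick first = CUA
residue 3: W -> UGG (only codon)
residue 4: Y codons sorted = UAC,UAU -> pick first = UAC
residue 5: Q codons sorted = CAA,CAG -> pick first = CAA
residue 6: Y codons sorted = UAC,UAU -> pick first = UAC
residue 7: N codons sorted = AAC,AAU -> pick first = AAC
terminator: stop codons sorted = UAA,UAG,UGA -> pick first = UAA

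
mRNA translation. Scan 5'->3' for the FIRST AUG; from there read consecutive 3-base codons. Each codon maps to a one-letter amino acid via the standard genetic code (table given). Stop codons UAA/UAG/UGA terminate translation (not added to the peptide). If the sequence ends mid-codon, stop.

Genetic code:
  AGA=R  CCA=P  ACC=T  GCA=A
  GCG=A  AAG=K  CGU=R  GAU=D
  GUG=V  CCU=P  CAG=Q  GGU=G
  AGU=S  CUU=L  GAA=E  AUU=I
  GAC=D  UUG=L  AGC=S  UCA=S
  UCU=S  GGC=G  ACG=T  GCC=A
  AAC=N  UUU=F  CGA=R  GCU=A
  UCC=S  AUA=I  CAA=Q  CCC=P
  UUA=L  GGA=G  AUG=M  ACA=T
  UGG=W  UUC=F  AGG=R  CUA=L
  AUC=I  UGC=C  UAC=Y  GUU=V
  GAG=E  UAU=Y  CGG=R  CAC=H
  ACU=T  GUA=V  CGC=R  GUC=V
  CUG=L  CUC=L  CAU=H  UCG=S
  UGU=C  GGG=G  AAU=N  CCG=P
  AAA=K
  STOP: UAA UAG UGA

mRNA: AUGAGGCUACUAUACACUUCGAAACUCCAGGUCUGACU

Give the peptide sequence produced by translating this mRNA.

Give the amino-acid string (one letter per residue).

start AUG at pos 0
pos 0: AUG -> M; peptide=M
pos 3: AGG -> R; peptide=MR
pos 6: CUA -> L; peptide=MRL
pos 9: CUA -> L; peptide=MRLL
pos 12: UAC -> Y; peptide=MRLLY
pos 15: ACU -> T; peptide=MRLLYT
pos 18: UCG -> S; peptide=MRLLYTS
pos 21: AAA -> K; peptide=MRLLYTSK
pos 24: CUC -> L; peptide=MRLLYTSKL
pos 27: CAG -> Q; peptide=MRLLYTSKLQ
pos 30: GUC -> V; peptide=MRLLYTSKLQV
pos 33: UGA -> STOP

Answer: MRLLYTSKLQV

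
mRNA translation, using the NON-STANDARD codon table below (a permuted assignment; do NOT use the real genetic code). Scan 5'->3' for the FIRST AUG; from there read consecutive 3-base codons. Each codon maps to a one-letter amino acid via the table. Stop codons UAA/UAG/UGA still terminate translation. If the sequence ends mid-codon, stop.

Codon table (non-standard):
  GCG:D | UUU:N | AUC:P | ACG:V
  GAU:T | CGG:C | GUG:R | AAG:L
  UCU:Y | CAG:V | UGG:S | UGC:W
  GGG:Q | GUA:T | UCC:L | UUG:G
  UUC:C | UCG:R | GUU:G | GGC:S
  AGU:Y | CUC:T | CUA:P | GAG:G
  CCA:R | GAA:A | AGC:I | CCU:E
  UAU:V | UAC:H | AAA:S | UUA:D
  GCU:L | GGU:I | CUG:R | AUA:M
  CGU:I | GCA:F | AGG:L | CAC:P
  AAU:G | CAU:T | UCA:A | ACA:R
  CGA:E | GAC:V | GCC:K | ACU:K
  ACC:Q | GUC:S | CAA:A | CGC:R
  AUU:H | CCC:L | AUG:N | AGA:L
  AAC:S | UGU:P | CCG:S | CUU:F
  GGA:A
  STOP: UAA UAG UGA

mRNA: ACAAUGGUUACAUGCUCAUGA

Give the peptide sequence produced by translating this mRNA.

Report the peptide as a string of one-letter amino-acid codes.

Answer: NGRWA

Derivation:
start AUG at pos 3
pos 3: AUG -> N; peptide=N
pos 6: GUU -> G; peptide=NG
pos 9: ACA -> R; peptide=NGR
pos 12: UGC -> W; peptide=NGRW
pos 15: UCA -> A; peptide=NGRWA
pos 18: UGA -> STOP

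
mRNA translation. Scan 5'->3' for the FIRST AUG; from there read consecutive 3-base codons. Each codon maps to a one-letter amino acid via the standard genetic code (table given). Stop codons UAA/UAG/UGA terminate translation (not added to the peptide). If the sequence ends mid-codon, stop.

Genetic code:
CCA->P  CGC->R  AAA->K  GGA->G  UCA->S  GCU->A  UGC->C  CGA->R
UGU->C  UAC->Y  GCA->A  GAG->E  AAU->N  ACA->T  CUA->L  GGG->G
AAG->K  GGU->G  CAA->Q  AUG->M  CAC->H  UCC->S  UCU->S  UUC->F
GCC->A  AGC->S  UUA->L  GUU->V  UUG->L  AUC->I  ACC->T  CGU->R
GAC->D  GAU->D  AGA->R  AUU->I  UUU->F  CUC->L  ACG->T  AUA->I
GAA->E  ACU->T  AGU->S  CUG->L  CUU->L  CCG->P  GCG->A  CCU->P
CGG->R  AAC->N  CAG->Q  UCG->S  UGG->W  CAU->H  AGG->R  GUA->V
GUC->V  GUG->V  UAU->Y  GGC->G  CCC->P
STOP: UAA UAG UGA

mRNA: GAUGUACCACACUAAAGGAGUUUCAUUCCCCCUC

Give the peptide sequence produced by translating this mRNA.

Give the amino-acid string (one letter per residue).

start AUG at pos 1
pos 1: AUG -> M; peptide=M
pos 4: UAC -> Y; peptide=MY
pos 7: CAC -> H; peptide=MYH
pos 10: ACU -> T; peptide=MYHT
pos 13: AAA -> K; peptide=MYHTK
pos 16: GGA -> G; peptide=MYHTKG
pos 19: GUU -> V; peptide=MYHTKGV
pos 22: UCA -> S; peptide=MYHTKGVS
pos 25: UUC -> F; peptide=MYHTKGVSF
pos 28: CCC -> P; peptide=MYHTKGVSFP
pos 31: CUC -> L; peptide=MYHTKGVSFPL
pos 34: only 0 nt remain (<3), stop (end of mRNA)

Answer: MYHTKGVSFPL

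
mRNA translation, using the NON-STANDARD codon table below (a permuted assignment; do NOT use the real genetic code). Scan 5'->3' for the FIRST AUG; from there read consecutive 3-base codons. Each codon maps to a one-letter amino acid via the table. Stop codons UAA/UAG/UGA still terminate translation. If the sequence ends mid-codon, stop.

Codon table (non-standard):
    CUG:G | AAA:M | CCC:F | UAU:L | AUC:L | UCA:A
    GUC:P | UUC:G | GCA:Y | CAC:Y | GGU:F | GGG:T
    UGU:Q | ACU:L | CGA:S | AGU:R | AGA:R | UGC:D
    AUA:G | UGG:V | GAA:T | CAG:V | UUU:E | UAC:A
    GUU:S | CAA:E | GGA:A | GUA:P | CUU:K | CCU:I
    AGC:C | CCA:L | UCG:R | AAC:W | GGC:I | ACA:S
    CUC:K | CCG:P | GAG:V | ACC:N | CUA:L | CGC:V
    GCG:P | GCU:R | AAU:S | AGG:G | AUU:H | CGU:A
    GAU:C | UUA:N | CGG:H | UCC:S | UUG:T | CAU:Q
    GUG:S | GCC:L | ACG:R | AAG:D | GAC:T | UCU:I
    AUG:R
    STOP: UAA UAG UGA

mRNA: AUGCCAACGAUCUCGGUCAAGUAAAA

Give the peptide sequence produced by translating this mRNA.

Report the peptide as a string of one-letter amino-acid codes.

Answer: RLRLRPD

Derivation:
start AUG at pos 0
pos 0: AUG -> R; peptide=R
pos 3: CCA -> L; peptide=RL
pos 6: ACG -> R; peptide=RLR
pos 9: AUC -> L; peptide=RLRL
pos 12: UCG -> R; peptide=RLRLR
pos 15: GUC -> P; peptide=RLRLRP
pos 18: AAG -> D; peptide=RLRLRPD
pos 21: UAA -> STOP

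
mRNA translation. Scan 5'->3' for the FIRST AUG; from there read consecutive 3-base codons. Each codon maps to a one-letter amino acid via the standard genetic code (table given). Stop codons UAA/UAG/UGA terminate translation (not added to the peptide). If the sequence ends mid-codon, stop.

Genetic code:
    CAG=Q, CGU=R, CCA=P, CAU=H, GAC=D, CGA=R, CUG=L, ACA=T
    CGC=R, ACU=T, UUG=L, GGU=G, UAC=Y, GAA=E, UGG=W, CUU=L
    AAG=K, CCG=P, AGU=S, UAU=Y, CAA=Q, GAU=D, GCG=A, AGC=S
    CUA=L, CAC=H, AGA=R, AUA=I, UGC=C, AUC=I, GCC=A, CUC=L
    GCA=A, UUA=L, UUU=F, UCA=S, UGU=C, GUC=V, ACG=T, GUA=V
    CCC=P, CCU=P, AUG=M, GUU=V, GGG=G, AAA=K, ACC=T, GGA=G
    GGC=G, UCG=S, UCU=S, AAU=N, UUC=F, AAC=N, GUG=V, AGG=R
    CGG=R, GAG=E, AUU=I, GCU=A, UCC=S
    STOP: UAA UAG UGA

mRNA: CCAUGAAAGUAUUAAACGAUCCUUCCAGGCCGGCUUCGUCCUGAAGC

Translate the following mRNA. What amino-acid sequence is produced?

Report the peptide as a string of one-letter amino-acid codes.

Answer: MKVLNDPSRPASS

Derivation:
start AUG at pos 2
pos 2: AUG -> M; peptide=M
pos 5: AAA -> K; peptide=MK
pos 8: GUA -> V; peptide=MKV
pos 11: UUA -> L; peptide=MKVL
pos 14: AAC -> N; peptide=MKVLN
pos 17: GAU -> D; peptide=MKVLND
pos 20: CCU -> P; peptide=MKVLNDP
pos 23: UCC -> S; peptide=MKVLNDPS
pos 26: AGG -> R; peptide=MKVLNDPSR
pos 29: CCG -> P; peptide=MKVLNDPSRP
pos 32: GCU -> A; peptide=MKVLNDPSRPA
pos 35: UCG -> S; peptide=MKVLNDPSRPAS
pos 38: UCC -> S; peptide=MKVLNDPSRPASS
pos 41: UGA -> STOP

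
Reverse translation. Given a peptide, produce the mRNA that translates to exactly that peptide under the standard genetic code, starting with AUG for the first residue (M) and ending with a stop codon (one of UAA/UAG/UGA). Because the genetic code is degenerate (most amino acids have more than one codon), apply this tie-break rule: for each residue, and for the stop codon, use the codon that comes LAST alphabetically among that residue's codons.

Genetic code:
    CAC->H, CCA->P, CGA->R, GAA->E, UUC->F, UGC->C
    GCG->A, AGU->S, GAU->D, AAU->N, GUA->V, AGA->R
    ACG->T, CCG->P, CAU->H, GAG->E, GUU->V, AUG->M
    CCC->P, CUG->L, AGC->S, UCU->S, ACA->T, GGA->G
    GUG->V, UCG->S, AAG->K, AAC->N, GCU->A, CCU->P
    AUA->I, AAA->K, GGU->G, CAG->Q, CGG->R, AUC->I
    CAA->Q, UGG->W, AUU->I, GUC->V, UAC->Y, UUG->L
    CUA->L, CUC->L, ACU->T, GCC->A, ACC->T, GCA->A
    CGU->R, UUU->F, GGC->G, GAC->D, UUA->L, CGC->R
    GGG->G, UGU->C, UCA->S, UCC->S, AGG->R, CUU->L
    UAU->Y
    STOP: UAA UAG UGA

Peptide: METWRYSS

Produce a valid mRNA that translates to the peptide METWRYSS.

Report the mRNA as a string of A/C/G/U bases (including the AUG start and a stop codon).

residue 1: M -> AUG (start codon)
residue 2: E codons sorted = GAA,GAG -> pick last = GAG
residue 3: T codons sorted = ACA,ACC,ACG,ACU -> pick last = ACU
residue 4: W -> UGG (only codon)
residue 5: R codons sorted = AGA,AGG,CGA,CGC,CGG,CGU -> pick last = CGU
residue 6: Y codons sorted = UAC,UAU -> pick last = UAU
residue 7: S codons sorted = AGC,AGU,UCA,UCC,UCG,UCU -> pick last = UCU
residue 8: S codons sorted = AGC,AGU,UCA,UCC,UCG,UCU -> pick last = UCU
terminator: stop codons sorted = UAA,UAG,UGA -> pick last = UGA

Answer: mRNA: AUGGAGACUUGGCGUUAUUCUUCUUGA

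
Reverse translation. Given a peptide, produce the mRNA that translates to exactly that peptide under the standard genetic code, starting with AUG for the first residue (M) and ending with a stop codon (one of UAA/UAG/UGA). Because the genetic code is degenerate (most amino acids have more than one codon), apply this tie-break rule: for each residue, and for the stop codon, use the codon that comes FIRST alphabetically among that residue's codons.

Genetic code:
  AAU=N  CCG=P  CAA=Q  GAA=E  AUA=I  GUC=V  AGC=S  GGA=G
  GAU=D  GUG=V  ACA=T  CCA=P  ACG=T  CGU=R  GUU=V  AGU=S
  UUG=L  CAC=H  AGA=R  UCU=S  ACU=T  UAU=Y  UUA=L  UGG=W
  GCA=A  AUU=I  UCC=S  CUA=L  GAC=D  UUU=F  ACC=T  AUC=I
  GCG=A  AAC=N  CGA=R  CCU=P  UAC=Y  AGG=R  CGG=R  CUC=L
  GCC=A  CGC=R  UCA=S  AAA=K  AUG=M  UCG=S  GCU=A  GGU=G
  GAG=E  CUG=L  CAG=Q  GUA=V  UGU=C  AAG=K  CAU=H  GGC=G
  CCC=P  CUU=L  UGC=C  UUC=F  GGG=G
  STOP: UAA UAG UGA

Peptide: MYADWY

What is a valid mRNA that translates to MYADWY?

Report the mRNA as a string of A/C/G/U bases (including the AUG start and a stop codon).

residue 1: M -> AUG (start codon)
residue 2: Y codons sorted = UAC,UAU -> pick first = UAC
residue 3: A codons sorted = GCA,GCC,GCG,GCU -> pick first = GCA
residue 4: D codons sorted = GAC,GAU -> pick first = GAC
residue 5: W -> UGG (only codon)
residue 6: Y codons sorted = UAC,UAU -> pick first = UAC
terminator: stop codons sorted = UAA,UAG,UGA -> pick first = UAA

Answer: mRNA: AUGUACGCAGACUGGUACUAA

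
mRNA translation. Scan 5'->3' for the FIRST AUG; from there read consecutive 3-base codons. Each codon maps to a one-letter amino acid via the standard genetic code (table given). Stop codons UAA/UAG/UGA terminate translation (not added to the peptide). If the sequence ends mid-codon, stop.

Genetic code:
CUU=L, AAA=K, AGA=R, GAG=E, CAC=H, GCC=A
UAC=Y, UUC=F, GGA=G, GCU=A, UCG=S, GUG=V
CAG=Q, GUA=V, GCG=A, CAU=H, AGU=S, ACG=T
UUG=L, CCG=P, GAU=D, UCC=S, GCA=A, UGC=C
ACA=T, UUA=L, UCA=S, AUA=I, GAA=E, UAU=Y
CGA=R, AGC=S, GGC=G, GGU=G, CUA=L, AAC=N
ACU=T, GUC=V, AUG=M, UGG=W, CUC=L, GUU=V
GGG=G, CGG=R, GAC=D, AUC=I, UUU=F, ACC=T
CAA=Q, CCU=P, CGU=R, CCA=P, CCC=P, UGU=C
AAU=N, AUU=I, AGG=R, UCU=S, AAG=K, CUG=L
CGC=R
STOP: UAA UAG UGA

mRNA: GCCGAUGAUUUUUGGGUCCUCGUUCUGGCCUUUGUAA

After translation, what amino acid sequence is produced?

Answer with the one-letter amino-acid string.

start AUG at pos 4
pos 4: AUG -> M; peptide=M
pos 7: AUU -> I; peptide=MI
pos 10: UUU -> F; peptide=MIF
pos 13: GGG -> G; peptide=MIFG
pos 16: UCC -> S; peptide=MIFGS
pos 19: UCG -> S; peptide=MIFGSS
pos 22: UUC -> F; peptide=MIFGSSF
pos 25: UGG -> W; peptide=MIFGSSFW
pos 28: CCU -> P; peptide=MIFGSSFWP
pos 31: UUG -> L; peptide=MIFGSSFWPL
pos 34: UAA -> STOP

Answer: MIFGSSFWPL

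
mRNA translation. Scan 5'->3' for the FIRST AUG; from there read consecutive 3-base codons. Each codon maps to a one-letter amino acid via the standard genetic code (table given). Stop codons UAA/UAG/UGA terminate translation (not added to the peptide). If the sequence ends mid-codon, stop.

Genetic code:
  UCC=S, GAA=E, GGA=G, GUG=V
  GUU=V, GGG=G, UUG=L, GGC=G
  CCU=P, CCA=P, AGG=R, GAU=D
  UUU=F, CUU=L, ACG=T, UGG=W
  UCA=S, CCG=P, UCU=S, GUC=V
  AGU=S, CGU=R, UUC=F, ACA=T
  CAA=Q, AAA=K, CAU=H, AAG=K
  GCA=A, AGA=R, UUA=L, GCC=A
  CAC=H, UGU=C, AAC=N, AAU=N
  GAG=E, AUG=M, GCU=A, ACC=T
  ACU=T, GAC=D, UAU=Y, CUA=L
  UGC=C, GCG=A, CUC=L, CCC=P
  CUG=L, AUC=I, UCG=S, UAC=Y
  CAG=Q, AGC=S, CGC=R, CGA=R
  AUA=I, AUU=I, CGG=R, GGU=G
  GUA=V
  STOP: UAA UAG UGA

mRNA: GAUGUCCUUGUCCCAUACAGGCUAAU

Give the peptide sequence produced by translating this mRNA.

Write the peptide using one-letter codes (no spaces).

start AUG at pos 1
pos 1: AUG -> M; peptide=M
pos 4: UCC -> S; peptide=MS
pos 7: UUG -> L; peptide=MSL
pos 10: UCC -> S; peptide=MSLS
pos 13: CAU -> H; peptide=MSLSH
pos 16: ACA -> T; peptide=MSLSHT
pos 19: GGC -> G; peptide=MSLSHTG
pos 22: UAA -> STOP

Answer: MSLSHTG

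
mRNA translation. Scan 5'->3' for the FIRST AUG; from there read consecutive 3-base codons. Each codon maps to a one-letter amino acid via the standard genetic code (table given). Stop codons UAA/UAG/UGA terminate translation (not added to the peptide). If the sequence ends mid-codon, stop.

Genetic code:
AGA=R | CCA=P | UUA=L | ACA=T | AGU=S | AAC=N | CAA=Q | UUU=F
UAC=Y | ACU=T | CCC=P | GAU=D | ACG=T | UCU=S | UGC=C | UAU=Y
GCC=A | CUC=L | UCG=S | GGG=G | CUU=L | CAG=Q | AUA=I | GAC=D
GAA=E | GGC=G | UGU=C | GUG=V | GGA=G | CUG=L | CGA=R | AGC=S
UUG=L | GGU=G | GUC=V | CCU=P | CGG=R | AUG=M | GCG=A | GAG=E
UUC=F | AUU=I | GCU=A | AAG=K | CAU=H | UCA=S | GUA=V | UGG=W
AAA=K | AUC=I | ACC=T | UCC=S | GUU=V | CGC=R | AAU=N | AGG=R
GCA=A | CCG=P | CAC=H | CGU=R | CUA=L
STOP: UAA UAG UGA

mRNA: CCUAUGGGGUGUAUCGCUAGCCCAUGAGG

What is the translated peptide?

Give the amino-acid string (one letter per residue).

start AUG at pos 3
pos 3: AUG -> M; peptide=M
pos 6: GGG -> G; peptide=MG
pos 9: UGU -> C; peptide=MGC
pos 12: AUC -> I; peptide=MGCI
pos 15: GCU -> A; peptide=MGCIA
pos 18: AGC -> S; peptide=MGCIAS
pos 21: CCA -> P; peptide=MGCIASP
pos 24: UGA -> STOP

Answer: MGCIASP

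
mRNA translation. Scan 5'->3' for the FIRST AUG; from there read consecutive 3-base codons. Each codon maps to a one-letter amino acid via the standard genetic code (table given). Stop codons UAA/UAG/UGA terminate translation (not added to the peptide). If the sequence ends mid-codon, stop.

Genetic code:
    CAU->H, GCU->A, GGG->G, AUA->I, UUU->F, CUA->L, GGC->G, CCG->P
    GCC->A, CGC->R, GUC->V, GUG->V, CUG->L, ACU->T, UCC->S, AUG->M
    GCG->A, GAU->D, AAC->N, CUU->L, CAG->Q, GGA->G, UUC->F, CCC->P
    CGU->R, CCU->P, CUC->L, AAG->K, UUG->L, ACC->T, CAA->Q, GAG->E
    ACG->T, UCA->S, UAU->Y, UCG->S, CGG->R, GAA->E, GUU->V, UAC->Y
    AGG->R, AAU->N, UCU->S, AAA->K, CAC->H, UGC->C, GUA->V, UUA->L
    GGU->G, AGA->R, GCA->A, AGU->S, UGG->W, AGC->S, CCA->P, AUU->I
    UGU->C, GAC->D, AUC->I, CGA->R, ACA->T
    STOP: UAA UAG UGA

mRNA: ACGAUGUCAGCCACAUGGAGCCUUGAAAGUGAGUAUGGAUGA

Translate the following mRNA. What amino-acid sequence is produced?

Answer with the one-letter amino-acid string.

Answer: MSATWSLESEYG

Derivation:
start AUG at pos 3
pos 3: AUG -> M; peptide=M
pos 6: UCA -> S; peptide=MS
pos 9: GCC -> A; peptide=MSA
pos 12: ACA -> T; peptide=MSAT
pos 15: UGG -> W; peptide=MSATW
pos 18: AGC -> S; peptide=MSATWS
pos 21: CUU -> L; peptide=MSATWSL
pos 24: GAA -> E; peptide=MSATWSLE
pos 27: AGU -> S; peptide=MSATWSLES
pos 30: GAG -> E; peptide=MSATWSLESE
pos 33: UAU -> Y; peptide=MSATWSLESEY
pos 36: GGA -> G; peptide=MSATWSLESEYG
pos 39: UGA -> STOP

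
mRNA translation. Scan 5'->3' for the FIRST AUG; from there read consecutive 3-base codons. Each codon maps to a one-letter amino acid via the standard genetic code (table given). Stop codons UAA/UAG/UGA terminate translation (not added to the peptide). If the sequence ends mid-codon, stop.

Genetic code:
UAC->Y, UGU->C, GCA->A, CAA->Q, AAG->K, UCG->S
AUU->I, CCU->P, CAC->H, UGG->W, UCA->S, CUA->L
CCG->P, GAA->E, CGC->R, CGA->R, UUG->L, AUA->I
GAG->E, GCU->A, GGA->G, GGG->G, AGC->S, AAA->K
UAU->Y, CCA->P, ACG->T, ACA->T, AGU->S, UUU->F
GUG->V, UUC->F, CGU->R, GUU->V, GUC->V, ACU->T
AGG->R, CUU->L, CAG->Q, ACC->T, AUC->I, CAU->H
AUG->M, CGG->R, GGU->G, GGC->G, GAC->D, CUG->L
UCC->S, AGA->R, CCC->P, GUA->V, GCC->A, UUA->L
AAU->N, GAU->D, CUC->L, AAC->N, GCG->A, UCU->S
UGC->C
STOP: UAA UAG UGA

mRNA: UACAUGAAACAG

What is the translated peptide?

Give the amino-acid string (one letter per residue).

Answer: MKQ

Derivation:
start AUG at pos 3
pos 3: AUG -> M; peptide=M
pos 6: AAA -> K; peptide=MK
pos 9: CAG -> Q; peptide=MKQ
pos 12: only 0 nt remain (<3), stop (end of mRNA)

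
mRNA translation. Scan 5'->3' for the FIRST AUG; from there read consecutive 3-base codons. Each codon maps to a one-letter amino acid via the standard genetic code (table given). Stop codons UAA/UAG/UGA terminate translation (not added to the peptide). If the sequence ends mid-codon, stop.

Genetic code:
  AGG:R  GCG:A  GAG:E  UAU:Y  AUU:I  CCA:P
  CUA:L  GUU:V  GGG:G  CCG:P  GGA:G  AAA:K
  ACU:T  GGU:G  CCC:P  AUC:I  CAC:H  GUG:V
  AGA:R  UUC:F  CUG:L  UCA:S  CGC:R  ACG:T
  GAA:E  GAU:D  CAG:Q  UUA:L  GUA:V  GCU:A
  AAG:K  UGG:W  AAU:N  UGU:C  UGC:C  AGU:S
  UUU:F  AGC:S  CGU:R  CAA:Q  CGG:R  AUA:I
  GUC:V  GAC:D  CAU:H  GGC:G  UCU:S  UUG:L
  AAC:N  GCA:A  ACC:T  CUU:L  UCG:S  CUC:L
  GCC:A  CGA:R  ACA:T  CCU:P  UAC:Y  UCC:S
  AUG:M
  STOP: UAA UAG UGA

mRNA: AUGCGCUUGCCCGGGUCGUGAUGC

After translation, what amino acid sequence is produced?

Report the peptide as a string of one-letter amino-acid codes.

Answer: MRLPGS

Derivation:
start AUG at pos 0
pos 0: AUG -> M; peptide=M
pos 3: CGC -> R; peptide=MR
pos 6: UUG -> L; peptide=MRL
pos 9: CCC -> P; peptide=MRLP
pos 12: GGG -> G; peptide=MRLPG
pos 15: UCG -> S; peptide=MRLPGS
pos 18: UGA -> STOP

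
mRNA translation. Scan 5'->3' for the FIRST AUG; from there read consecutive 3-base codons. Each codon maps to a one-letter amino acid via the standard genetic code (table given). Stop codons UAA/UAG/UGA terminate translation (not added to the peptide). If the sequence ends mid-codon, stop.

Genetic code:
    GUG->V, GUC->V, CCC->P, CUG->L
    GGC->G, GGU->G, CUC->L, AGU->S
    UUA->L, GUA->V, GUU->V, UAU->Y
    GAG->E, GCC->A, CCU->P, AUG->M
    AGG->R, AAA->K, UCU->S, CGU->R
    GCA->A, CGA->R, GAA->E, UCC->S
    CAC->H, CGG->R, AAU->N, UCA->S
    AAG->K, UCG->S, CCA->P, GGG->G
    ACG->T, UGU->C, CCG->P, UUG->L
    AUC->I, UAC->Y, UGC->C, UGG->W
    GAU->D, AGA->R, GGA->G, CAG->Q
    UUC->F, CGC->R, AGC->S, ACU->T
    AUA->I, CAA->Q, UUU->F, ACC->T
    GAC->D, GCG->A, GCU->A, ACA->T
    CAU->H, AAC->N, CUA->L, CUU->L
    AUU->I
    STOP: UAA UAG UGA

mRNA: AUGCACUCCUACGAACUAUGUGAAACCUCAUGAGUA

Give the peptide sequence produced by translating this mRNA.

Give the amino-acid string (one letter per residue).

start AUG at pos 0
pos 0: AUG -> M; peptide=M
pos 3: CAC -> H; peptide=MH
pos 6: UCC -> S; peptide=MHS
pos 9: UAC -> Y; peptide=MHSY
pos 12: GAA -> E; peptide=MHSYE
pos 15: CUA -> L; peptide=MHSYEL
pos 18: UGU -> C; peptide=MHSYELC
pos 21: GAA -> E; peptide=MHSYELCE
pos 24: ACC -> T; peptide=MHSYELCET
pos 27: UCA -> S; peptide=MHSYELCETS
pos 30: UGA -> STOP

Answer: MHSYELCETS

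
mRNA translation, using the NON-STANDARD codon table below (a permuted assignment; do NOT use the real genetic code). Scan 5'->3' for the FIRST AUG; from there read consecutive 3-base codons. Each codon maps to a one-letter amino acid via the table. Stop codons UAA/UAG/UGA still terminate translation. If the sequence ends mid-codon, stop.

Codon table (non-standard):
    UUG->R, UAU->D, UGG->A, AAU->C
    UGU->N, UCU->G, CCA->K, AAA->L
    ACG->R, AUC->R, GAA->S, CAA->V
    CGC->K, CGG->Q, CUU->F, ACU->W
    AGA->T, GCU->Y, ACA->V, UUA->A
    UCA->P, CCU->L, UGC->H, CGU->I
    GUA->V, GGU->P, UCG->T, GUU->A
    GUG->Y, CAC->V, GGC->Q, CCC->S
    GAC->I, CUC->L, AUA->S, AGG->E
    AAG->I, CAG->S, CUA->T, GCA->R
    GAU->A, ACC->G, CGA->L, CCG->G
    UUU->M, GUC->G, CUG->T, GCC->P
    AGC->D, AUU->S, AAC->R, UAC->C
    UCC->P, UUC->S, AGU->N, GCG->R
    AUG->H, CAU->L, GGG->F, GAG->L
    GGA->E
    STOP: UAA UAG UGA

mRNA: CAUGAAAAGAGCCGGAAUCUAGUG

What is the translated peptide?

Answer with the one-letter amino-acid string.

Answer: HLTPER

Derivation:
start AUG at pos 1
pos 1: AUG -> H; peptide=H
pos 4: AAA -> L; peptide=HL
pos 7: AGA -> T; peptide=HLT
pos 10: GCC -> P; peptide=HLTP
pos 13: GGA -> E; peptide=HLTPE
pos 16: AUC -> R; peptide=HLTPER
pos 19: UAG -> STOP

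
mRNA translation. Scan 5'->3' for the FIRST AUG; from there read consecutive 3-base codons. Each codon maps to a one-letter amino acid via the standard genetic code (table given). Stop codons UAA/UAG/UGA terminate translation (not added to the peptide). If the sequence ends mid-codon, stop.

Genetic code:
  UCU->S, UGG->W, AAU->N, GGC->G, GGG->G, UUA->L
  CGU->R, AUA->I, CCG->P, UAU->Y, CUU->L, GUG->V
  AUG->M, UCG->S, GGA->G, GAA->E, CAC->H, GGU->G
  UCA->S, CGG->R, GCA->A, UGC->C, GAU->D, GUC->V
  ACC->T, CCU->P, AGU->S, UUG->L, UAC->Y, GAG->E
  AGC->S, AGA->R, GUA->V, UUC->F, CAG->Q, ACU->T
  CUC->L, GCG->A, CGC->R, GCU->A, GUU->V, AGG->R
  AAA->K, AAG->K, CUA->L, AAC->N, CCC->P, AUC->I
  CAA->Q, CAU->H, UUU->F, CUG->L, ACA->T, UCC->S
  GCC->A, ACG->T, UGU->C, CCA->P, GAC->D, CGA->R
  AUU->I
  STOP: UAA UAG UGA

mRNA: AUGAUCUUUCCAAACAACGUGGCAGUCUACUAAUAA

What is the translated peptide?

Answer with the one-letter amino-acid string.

Answer: MIFPNNVAVY

Derivation:
start AUG at pos 0
pos 0: AUG -> M; peptide=M
pos 3: AUC -> I; peptide=MI
pos 6: UUU -> F; peptide=MIF
pos 9: CCA -> P; peptide=MIFP
pos 12: AAC -> N; peptide=MIFPN
pos 15: AAC -> N; peptide=MIFPNN
pos 18: GUG -> V; peptide=MIFPNNV
pos 21: GCA -> A; peptide=MIFPNNVA
pos 24: GUC -> V; peptide=MIFPNNVAV
pos 27: UAC -> Y; peptide=MIFPNNVAVY
pos 30: UAA -> STOP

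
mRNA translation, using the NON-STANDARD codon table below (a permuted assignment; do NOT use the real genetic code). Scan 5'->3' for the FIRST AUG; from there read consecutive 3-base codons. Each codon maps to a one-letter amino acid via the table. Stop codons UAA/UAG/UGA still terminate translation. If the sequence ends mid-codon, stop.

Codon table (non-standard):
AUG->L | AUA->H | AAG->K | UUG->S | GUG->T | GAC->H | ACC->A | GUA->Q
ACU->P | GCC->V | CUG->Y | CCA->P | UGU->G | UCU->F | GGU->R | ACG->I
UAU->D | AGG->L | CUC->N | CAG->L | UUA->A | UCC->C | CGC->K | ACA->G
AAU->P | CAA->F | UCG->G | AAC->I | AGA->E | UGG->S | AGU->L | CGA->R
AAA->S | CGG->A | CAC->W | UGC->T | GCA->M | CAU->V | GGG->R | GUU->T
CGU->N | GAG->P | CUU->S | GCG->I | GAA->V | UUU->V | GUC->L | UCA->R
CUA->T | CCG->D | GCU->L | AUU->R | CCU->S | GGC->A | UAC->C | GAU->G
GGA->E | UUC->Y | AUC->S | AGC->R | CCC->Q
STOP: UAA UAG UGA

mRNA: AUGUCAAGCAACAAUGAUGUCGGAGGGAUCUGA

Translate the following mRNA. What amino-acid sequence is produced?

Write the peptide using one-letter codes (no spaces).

Answer: LRRIPGLERS

Derivation:
start AUG at pos 0
pos 0: AUG -> L; peptide=L
pos 3: UCA -> R; peptide=LR
pos 6: AGC -> R; peptide=LRR
pos 9: AAC -> I; peptide=LRRI
pos 12: AAU -> P; peptide=LRRIP
pos 15: GAU -> G; peptide=LRRIPG
pos 18: GUC -> L; peptide=LRRIPGL
pos 21: GGA -> E; peptide=LRRIPGLE
pos 24: GGG -> R; peptide=LRRIPGLER
pos 27: AUC -> S; peptide=LRRIPGLERS
pos 30: UGA -> STOP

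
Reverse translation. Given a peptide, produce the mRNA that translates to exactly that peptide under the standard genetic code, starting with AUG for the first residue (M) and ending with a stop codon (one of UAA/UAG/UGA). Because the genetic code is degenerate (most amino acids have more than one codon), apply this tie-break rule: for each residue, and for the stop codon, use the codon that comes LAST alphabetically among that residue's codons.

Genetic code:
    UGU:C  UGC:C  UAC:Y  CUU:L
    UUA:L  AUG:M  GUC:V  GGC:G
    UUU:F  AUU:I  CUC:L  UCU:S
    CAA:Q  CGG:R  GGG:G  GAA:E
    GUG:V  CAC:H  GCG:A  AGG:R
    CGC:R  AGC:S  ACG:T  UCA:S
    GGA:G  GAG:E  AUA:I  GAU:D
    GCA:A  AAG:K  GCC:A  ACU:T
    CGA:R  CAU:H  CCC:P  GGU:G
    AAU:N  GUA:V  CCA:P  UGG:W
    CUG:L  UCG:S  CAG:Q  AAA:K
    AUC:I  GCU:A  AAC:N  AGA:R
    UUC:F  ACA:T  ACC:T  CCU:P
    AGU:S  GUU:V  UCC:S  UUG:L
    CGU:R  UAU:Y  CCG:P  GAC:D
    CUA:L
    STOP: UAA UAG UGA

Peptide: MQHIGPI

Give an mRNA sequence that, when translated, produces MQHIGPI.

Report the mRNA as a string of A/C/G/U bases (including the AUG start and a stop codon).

Answer: mRNA: AUGCAGCAUAUUGGUCCUAUUUGA

Derivation:
residue 1: M -> AUG (start codon)
residue 2: Q codons sorted = CAA,CAG -> pick last = CAG
residue 3: H codons sorted = CAC,CAU -> pick last = CAU
residue 4: I codons sorted = AUA,AUC,AUU -> pick last = AUU
residue 5: G codons sorted = GGA,GGC,GGG,GGU -> pick last = GGU
residue 6: P codons sorted = CCA,CCC,CCG,CCU -> pick last = CCU
residue 7: I codons sorted = AUA,AUC,AUU -> pick last = AUU
terminator: stop codons sorted = UAA,UAG,UGA -> pick last = UGA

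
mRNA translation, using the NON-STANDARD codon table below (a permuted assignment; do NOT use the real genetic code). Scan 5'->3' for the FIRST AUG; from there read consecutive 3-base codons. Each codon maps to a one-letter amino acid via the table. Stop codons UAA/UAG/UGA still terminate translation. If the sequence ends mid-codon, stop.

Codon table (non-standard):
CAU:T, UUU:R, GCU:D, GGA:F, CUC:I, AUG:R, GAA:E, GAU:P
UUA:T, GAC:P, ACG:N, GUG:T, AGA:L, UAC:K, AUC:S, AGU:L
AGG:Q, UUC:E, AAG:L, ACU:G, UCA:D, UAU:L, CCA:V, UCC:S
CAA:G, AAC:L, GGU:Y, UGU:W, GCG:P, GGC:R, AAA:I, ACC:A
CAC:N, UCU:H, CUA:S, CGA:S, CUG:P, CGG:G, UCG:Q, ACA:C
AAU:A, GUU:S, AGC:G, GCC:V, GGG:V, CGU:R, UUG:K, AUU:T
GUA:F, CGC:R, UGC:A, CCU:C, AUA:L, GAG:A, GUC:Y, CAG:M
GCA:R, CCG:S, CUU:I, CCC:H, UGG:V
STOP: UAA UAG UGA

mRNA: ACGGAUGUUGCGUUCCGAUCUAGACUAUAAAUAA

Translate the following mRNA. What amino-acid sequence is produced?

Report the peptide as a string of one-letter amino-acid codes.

Answer: RKRSPSPLI

Derivation:
start AUG at pos 4
pos 4: AUG -> R; peptide=R
pos 7: UUG -> K; peptide=RK
pos 10: CGU -> R; peptide=RKR
pos 13: UCC -> S; peptide=RKRS
pos 16: GAU -> P; peptide=RKRSP
pos 19: CUA -> S; peptide=RKRSPS
pos 22: GAC -> P; peptide=RKRSPSP
pos 25: UAU -> L; peptide=RKRSPSPL
pos 28: AAA -> I; peptide=RKRSPSPLI
pos 31: UAA -> STOP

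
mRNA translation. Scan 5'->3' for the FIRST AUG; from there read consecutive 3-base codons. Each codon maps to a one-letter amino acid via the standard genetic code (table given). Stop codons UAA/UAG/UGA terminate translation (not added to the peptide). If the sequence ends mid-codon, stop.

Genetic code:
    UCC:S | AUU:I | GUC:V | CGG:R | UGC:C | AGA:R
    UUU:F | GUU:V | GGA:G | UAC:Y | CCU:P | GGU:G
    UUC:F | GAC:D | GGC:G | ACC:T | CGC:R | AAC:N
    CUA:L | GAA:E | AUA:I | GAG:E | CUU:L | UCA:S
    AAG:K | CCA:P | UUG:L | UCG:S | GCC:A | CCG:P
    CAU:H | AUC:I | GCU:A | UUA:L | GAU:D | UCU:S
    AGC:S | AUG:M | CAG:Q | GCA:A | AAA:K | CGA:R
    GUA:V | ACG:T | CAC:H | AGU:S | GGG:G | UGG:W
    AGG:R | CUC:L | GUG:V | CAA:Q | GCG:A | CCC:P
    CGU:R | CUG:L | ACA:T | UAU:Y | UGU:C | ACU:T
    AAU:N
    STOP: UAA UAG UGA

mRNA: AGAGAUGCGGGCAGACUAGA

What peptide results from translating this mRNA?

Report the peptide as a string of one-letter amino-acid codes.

start AUG at pos 4
pos 4: AUG -> M; peptide=M
pos 7: CGG -> R; peptide=MR
pos 10: GCA -> A; peptide=MRA
pos 13: GAC -> D; peptide=MRAD
pos 16: UAG -> STOP

Answer: MRAD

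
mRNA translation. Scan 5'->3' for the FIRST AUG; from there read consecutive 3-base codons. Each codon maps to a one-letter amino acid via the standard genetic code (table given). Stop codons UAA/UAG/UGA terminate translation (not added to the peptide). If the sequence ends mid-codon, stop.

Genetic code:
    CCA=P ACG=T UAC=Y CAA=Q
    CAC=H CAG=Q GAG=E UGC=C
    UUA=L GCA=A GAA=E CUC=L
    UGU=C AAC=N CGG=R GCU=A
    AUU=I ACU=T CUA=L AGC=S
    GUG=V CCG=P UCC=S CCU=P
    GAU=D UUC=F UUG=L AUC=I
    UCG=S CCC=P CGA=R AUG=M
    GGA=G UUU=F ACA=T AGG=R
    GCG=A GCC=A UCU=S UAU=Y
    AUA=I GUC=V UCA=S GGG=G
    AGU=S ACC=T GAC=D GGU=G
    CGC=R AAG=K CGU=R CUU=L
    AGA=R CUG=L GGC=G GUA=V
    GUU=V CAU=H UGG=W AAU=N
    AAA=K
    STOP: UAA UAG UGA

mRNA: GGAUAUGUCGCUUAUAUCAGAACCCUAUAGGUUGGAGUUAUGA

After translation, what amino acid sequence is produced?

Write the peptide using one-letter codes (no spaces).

Answer: MSLISEPYRLEL

Derivation:
start AUG at pos 4
pos 4: AUG -> M; peptide=M
pos 7: UCG -> S; peptide=MS
pos 10: CUU -> L; peptide=MSL
pos 13: AUA -> I; peptide=MSLI
pos 16: UCA -> S; peptide=MSLIS
pos 19: GAA -> E; peptide=MSLISE
pos 22: CCC -> P; peptide=MSLISEP
pos 25: UAU -> Y; peptide=MSLISEPY
pos 28: AGG -> R; peptide=MSLISEPYR
pos 31: UUG -> L; peptide=MSLISEPYRL
pos 34: GAG -> E; peptide=MSLISEPYRLE
pos 37: UUA -> L; peptide=MSLISEPYRLEL
pos 40: UGA -> STOP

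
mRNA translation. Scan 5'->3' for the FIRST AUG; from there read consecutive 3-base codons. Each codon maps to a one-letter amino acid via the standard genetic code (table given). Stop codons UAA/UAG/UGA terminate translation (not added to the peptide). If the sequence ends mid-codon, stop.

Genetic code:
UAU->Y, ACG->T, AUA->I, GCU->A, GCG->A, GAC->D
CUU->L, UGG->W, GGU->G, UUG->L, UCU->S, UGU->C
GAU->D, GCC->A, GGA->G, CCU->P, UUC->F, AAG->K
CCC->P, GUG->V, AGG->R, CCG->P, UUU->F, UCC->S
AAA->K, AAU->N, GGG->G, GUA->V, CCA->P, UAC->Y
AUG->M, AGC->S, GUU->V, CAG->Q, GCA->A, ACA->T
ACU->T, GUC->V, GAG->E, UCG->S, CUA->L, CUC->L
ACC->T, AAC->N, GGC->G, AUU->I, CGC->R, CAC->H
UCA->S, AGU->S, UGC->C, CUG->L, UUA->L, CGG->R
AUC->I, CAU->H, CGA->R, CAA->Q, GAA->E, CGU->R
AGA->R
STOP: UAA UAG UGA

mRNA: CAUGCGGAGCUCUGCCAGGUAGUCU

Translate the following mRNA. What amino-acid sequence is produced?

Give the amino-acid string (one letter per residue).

start AUG at pos 1
pos 1: AUG -> M; peptide=M
pos 4: CGG -> R; peptide=MR
pos 7: AGC -> S; peptide=MRS
pos 10: UCU -> S; peptide=MRSS
pos 13: GCC -> A; peptide=MRSSA
pos 16: AGG -> R; peptide=MRSSAR
pos 19: UAG -> STOP

Answer: MRSSAR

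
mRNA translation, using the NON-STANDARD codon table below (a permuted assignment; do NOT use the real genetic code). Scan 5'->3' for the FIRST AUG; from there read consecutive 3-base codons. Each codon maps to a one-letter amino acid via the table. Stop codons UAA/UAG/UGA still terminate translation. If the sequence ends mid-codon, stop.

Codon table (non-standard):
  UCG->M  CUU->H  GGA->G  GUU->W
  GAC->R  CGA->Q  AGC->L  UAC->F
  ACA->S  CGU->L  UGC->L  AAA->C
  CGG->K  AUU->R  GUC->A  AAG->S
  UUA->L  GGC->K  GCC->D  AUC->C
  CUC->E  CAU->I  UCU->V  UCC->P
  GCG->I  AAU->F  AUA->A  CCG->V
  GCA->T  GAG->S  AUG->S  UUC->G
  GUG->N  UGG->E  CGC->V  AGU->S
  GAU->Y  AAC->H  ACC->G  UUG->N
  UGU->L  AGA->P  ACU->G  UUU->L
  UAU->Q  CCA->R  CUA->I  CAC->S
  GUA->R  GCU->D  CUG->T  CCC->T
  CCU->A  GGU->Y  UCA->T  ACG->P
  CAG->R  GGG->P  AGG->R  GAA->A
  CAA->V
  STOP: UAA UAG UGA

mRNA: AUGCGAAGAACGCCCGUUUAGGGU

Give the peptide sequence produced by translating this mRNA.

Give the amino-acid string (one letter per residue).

Answer: SQPPTW

Derivation:
start AUG at pos 0
pos 0: AUG -> S; peptide=S
pos 3: CGA -> Q; peptide=SQ
pos 6: AGA -> P; peptide=SQP
pos 9: ACG -> P; peptide=SQPP
pos 12: CCC -> T; peptide=SQPPT
pos 15: GUU -> W; peptide=SQPPTW
pos 18: UAG -> STOP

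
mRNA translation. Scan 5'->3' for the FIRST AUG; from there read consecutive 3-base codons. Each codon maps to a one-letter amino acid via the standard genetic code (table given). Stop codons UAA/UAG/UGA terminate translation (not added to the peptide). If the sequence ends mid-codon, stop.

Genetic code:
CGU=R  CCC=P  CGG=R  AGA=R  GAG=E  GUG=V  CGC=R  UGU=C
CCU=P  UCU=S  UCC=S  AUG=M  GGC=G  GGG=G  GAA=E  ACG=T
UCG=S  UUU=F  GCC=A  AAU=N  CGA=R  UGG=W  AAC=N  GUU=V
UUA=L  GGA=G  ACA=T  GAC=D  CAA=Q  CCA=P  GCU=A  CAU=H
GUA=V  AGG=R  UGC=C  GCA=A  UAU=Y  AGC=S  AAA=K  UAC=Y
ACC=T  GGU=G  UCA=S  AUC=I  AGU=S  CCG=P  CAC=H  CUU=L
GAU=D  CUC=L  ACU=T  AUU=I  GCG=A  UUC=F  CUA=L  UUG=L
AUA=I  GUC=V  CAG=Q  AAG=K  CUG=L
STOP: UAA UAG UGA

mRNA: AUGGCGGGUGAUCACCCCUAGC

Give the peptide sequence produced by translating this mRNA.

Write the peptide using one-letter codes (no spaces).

start AUG at pos 0
pos 0: AUG -> M; peptide=M
pos 3: GCG -> A; peptide=MA
pos 6: GGU -> G; peptide=MAG
pos 9: GAU -> D; peptide=MAGD
pos 12: CAC -> H; peptide=MAGDH
pos 15: CCC -> P; peptide=MAGDHP
pos 18: UAG -> STOP

Answer: MAGDHP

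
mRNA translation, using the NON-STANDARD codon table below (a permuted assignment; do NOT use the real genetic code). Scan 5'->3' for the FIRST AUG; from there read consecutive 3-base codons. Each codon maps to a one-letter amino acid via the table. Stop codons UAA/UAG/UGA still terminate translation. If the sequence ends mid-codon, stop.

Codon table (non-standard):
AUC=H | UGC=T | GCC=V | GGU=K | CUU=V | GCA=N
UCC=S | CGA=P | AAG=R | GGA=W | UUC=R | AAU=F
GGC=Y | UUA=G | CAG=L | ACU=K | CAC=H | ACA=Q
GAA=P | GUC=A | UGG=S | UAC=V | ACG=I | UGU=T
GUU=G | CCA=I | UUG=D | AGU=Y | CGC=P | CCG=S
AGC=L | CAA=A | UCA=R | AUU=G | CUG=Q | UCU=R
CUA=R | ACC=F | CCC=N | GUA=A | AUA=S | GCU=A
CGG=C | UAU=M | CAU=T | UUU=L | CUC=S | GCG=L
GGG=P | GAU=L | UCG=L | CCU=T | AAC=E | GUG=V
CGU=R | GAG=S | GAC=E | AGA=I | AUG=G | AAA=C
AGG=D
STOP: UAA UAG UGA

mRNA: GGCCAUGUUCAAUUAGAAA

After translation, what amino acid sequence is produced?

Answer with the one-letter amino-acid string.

start AUG at pos 4
pos 4: AUG -> G; peptide=G
pos 7: UUC -> R; peptide=GR
pos 10: AAU -> F; peptide=GRF
pos 13: UAG -> STOP

Answer: GRF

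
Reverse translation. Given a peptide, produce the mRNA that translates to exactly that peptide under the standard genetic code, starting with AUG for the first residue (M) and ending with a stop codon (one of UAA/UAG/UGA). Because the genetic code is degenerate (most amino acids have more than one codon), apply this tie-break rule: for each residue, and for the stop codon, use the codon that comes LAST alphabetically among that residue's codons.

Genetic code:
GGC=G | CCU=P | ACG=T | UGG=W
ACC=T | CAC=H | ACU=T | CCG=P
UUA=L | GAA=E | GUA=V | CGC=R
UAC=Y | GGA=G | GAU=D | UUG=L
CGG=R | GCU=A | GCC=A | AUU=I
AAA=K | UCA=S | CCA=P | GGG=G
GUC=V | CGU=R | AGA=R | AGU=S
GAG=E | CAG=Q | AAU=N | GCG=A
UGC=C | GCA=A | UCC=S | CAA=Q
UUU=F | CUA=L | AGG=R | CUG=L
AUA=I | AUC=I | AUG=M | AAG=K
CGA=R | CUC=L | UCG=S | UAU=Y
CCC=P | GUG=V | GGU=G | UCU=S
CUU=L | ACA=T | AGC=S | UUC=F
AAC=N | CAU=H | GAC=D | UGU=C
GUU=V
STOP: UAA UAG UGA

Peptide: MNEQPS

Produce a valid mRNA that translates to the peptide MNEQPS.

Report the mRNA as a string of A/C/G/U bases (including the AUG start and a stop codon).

residue 1: M -> AUG (start codon)
residue 2: N codons sorted = AAC,AAU -> pick last = AAU
residue 3: E codons sorted = GAA,GAG -> pick last = GAG
residue 4: Q codons sorted = CAA,CAG -> pick last = CAG
residue 5: P codons sorted = CCA,CCC,CCG,CCU -> pick last = CCU
residue 6: S codons sorted = AGC,AGU,UCA,UCC,UCG,UCU -> pick last = UCU
terminator: stop codons sorted = UAA,UAG,UGA -> pick last = UGA

Answer: mRNA: AUGAAUGAGCAGCCUUCUUGA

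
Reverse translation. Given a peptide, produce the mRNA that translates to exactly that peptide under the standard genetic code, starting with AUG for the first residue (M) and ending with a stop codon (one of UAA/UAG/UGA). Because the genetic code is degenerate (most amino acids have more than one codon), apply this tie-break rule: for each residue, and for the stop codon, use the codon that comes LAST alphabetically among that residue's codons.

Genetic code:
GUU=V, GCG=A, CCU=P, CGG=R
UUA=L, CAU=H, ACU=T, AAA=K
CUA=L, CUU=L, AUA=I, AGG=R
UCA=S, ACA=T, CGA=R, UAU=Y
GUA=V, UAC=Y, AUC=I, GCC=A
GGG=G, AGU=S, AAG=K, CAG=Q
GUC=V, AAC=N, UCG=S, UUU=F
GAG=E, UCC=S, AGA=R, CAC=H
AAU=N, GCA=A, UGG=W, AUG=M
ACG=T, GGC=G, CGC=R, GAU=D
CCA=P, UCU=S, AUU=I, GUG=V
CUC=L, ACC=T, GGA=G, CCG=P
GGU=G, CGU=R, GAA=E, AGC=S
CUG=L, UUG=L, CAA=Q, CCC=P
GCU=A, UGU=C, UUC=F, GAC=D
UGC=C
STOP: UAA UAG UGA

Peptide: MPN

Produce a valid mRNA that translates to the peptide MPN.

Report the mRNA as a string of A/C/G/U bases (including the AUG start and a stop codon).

Answer: mRNA: AUGCCUAAUUGA

Derivation:
residue 1: M -> AUG (start codon)
residue 2: P codons sorted = CCA,CCC,CCG,CCU -> pick last = CCU
residue 3: N codons sorted = AAC,AAU -> pick last = AAU
terminator: stop codons sorted = UAA,UAG,UGA -> pick last = UGA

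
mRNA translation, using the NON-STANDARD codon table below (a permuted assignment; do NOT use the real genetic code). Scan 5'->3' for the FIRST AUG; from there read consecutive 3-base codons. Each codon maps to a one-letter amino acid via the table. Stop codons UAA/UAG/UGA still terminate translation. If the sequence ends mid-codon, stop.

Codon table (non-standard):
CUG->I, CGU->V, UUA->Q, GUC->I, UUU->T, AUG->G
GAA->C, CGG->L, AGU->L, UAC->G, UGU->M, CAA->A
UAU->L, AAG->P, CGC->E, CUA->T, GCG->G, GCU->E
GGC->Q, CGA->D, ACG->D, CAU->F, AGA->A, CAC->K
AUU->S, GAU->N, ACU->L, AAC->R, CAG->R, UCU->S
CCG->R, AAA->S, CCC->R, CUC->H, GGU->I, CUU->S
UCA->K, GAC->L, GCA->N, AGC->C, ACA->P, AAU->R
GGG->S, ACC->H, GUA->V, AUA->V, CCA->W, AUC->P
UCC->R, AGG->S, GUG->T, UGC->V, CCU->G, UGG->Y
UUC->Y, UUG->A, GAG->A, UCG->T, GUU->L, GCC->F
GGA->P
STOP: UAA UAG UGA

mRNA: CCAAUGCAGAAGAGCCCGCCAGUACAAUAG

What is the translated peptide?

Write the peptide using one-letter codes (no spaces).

Answer: GRPCRWVA

Derivation:
start AUG at pos 3
pos 3: AUG -> G; peptide=G
pos 6: CAG -> R; peptide=GR
pos 9: AAG -> P; peptide=GRP
pos 12: AGC -> C; peptide=GRPC
pos 15: CCG -> R; peptide=GRPCR
pos 18: CCA -> W; peptide=GRPCRW
pos 21: GUA -> V; peptide=GRPCRWV
pos 24: CAA -> A; peptide=GRPCRWVA
pos 27: UAG -> STOP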